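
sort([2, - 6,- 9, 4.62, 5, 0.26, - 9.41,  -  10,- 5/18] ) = [ -10,-9.41, - 9,-6,  -  5/18 , 0.26 , 2,4.62,5]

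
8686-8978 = -292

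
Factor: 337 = 337^1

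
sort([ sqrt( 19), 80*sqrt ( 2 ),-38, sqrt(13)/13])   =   [ - 38,sqrt( 13)/13, sqrt( 19), 80*sqrt( 2 ) ]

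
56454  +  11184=67638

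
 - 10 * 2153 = -21530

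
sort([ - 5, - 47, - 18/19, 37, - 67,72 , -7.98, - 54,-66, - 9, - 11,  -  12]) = [ - 67, - 66,-54 , - 47, - 12, -11, - 9,  -  7.98, - 5, - 18/19, 37, 72 ] 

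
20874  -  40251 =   -  19377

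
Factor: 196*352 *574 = 2^8*7^3*11^1*41^1 = 39601408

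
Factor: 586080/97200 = 2^1 *3^( - 3)*5^(-1)*11^1  *  37^1 = 814/135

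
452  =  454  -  2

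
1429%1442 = 1429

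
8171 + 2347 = 10518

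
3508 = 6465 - 2957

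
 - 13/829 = -13/829 = - 0.02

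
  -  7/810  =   - 1  +  803/810=- 0.01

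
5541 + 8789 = 14330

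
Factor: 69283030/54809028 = 2^(-1 )*3^(-3)*5^1*29^1*41^1*5827^1 * 507491^( - 1 )=34641515/27404514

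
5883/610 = 5883/610  =  9.64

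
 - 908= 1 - 909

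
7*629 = 4403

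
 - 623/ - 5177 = 623/5177= 0.12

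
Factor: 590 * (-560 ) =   -  330400 = - 2^5*5^2*7^1 * 59^1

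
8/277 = 8/277 = 0.03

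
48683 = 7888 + 40795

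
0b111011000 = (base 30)fm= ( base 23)KC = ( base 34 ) DU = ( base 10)472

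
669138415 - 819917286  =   -150778871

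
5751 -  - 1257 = 7008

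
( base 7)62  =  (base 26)1I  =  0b101100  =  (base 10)44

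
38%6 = 2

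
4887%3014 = 1873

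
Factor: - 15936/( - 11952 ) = 4/3 = 2^2 *3^(  -  1) 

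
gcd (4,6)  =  2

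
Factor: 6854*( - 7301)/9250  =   - 5^( - 3)*7^2*23^1*37^(-1)*149^2 =- 25020527/4625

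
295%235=60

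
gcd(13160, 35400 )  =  40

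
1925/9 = 1925/9= 213.89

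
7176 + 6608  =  13784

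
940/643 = 1 + 297/643 =1.46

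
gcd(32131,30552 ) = 1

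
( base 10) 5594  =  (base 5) 134334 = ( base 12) 32a2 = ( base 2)1010111011010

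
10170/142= 5085/71 = 71.62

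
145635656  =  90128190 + 55507466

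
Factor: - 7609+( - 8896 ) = - 16505=- 5^1*3301^1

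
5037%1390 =867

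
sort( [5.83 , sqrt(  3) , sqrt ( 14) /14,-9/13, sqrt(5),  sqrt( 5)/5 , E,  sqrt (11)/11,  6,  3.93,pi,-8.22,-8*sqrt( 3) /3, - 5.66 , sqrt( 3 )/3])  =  [ - 8.22,-5.66, - 8*sqrt( 3)/3,-9/13, sqrt(14) /14, sqrt(11 ) /11,sqrt ( 5)/5, sqrt( 3 ) /3 , sqrt(3),sqrt( 5 ),E,pi,  3.93,  5.83,  6 ]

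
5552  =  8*694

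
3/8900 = 3/8900 = 0.00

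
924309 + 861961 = 1786270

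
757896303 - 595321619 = 162574684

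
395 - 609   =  -214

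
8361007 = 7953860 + 407147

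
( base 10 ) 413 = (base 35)BS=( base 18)14h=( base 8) 635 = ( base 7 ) 1130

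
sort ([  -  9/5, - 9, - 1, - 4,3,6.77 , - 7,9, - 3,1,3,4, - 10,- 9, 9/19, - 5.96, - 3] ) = [ - 10 , - 9, - 9, - 7, -5.96,  -  4, - 3 , - 3, - 9/5, - 1, 9/19,1,3,3, 4,6.77,9] 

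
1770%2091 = 1770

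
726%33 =0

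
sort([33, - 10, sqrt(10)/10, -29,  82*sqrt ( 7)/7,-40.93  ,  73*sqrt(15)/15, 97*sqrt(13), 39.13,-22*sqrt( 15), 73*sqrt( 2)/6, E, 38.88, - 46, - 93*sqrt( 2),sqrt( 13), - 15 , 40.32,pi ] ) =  [ - 93*sqrt(2),- 22 * sqrt( 15),-46,- 40.93, - 29, - 15, - 10, sqrt(10 )/10,E, pi, sqrt (13 ),73 * sqrt(2)/6, 73*sqrt( 15)/15, 82*sqrt(7)/7, 33, 38.88, 39.13,40.32, 97*sqrt( 13)]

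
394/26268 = 197/13134 = 0.01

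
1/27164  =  1/27164  =  0.00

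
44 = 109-65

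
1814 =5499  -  3685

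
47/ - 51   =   - 47/51 = - 0.92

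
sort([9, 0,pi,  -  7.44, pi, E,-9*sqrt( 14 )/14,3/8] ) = [-7.44, -9*sqrt(14) /14, 0,3/8, E,pi , pi,  9]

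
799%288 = 223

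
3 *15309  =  45927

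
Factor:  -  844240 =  - 2^4*5^1*61^1*173^1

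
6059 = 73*83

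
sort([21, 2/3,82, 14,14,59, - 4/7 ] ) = [ - 4/7,2/3, 14, 14, 21, 59 , 82]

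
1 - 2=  - 1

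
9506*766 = 7281596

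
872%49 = 39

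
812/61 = 812/61 = 13.31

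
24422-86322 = - 61900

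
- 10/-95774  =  5/47887 = 0.00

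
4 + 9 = 13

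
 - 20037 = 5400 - 25437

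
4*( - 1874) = -7496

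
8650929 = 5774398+2876531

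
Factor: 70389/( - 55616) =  - 2^(-6)*3^4 =- 81/64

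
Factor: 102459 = 3^1*7^2*17^1*41^1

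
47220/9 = 15740/3 = 5246.67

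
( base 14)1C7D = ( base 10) 5207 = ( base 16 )1457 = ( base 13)24a7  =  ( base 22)AGF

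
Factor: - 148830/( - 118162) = 3^1*5^1*11^1*131^(- 1)= 165/131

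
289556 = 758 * 382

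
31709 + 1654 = 33363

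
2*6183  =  12366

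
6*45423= 272538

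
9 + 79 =88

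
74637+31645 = 106282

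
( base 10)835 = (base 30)RP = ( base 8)1503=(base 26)163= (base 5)11320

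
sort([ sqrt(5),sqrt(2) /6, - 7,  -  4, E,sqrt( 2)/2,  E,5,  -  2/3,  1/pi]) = [ - 7, -4,  -  2/3, sqrt( 2)/6,1/pi,sqrt( 2 )/2,sqrt ( 5),E,E,5 ] 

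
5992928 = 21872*274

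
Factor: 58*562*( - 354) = -2^3*3^1*29^1*59^1*281^1=-  11538984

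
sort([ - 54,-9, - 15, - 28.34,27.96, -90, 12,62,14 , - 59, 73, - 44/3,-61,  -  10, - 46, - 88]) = [ - 90, - 88, - 61, - 59, - 54, - 46, - 28.34, - 15, - 44/3, - 10, - 9, 12,14, 27.96,62,73]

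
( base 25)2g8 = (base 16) 67A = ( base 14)866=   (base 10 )1658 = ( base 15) 758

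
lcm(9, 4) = 36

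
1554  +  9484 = 11038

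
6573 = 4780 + 1793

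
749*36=26964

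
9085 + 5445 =14530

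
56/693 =8/99 = 0.08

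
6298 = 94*67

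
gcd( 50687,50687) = 50687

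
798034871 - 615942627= 182092244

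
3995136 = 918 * 4352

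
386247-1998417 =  - 1612170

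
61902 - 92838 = -30936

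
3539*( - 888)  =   - 3142632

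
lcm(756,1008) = 3024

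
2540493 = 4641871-2101378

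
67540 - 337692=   -  270152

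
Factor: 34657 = 7^1*4951^1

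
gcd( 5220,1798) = 58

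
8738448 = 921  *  9488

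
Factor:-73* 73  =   -73^2 = - 5329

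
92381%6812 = 3825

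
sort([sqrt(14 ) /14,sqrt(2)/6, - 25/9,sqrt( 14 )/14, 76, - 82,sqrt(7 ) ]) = [ - 82,-25/9, sqrt( 2 ) /6,sqrt(14)/14,sqrt (14 )/14,sqrt(7 ),76] 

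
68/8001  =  68/8001 = 0.01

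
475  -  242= 233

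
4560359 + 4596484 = 9156843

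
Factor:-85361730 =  - 2^1 * 3^1*5^1*2845391^1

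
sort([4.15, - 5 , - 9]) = [- 9,  -  5, 4.15 ]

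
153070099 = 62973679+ 90096420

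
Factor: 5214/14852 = 2^(- 1)*3^1*11^1 *47^( - 1) = 33/94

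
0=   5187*0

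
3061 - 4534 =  - 1473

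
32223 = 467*69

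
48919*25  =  1222975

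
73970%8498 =5986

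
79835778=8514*9377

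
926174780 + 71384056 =997558836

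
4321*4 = 17284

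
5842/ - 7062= -2921/3531 = -  0.83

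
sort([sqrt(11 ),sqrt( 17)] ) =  [ sqrt(11 ),sqrt( 17)]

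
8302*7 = 58114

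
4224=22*192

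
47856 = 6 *7976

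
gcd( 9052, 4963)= 1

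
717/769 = 717/769 = 0.93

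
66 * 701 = 46266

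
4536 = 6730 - 2194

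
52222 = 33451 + 18771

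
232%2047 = 232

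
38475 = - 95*( - 405 )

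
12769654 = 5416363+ 7353291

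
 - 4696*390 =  - 1831440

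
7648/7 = 1092  +  4/7 = 1092.57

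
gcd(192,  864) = 96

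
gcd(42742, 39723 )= 1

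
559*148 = 82732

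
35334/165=214 + 8/55 = 214.15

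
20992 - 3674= 17318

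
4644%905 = 119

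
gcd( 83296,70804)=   4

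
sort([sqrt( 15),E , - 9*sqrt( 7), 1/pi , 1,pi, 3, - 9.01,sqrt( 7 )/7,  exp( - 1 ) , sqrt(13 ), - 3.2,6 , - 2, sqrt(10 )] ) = [ - 9* sqrt( 7 ), - 9.01, - 3.2,-2, 1/pi, exp( - 1 )  ,  sqrt(7)/7, 1, E, 3,pi,sqrt( 10), sqrt(13 ),  sqrt(15 ),6]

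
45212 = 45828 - 616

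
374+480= 854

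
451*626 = 282326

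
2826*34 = 96084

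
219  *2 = 438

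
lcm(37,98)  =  3626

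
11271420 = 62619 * 180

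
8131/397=20+191/397 = 20.48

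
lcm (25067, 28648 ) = 200536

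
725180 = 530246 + 194934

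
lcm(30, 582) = 2910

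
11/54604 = 1/4964 = 0.00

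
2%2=0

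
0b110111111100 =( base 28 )4fo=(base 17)C6A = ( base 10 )3580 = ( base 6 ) 24324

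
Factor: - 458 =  - 2^1*229^1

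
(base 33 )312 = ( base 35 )2oc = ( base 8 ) 6346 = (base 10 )3302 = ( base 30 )3K2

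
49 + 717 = 766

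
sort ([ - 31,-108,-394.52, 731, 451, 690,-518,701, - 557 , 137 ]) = [ - 557, - 518,-394.52, - 108,  -  31,  137,451, 690,701, 731]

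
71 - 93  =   - 22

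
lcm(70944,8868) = 70944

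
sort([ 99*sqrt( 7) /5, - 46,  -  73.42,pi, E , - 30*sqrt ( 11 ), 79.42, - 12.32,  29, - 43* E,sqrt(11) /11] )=[-43 * E,-30*sqrt( 11),- 73.42, - 46, - 12.32, sqrt(11 )/11, E, pi,29, 99*sqrt(7)/5, 79.42]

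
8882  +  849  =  9731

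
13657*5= 68285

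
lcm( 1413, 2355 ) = 7065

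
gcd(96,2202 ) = 6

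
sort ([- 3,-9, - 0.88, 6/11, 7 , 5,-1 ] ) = [-9, - 3, - 1, - 0.88,6/11,5,7] 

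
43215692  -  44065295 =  - 849603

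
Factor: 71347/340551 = 3^( - 3) * 12613^( - 1)  *  71347^1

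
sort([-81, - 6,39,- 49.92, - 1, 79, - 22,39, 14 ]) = [ - 81,-49.92,-22, - 6,-1,  14, 39, 39, 79 ] 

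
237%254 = 237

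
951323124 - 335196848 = 616126276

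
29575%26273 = 3302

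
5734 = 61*94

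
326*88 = 28688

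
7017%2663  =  1691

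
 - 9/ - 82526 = 9/82526 = 0.00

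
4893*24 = 117432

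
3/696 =1/232= 0.00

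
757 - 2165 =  - 1408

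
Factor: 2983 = 19^1*157^1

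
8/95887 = 8/95887  =  0.00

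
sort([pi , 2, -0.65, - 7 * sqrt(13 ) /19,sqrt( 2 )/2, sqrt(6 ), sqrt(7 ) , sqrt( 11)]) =[ - 7*sqrt( 13)/19 , - 0.65, sqrt(2) /2, 2, sqrt(6 ), sqrt(7), pi , sqrt(11 )]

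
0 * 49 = 0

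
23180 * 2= 46360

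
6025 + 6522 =12547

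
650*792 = 514800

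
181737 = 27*6731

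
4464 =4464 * 1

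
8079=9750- 1671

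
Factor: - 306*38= - 2^2*3^2*17^1 *19^1=- 11628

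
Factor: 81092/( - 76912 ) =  - 2^( - 2)*23^( - 1)*97^1 = -  97/92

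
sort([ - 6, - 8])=[ - 8, - 6 ] 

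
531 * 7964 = 4228884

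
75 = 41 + 34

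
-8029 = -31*259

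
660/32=165/8 = 20.62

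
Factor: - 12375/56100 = - 15/68 = - 2^( - 2 )* 3^1*5^1*17^( - 1) 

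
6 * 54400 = 326400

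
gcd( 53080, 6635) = 6635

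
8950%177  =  100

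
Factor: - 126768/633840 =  - 5^(- 1 ) = - 1/5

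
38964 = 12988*3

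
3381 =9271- 5890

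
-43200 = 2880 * (- 15)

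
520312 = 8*65039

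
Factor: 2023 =7^1*17^2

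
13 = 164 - 151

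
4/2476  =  1/619 = 0.00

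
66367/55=1206 + 37/55=1206.67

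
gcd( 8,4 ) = 4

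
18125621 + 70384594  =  88510215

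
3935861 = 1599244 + 2336617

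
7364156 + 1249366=8613522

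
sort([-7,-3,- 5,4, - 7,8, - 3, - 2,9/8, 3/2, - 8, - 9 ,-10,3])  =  [-10, - 9 ,  -  8, - 7, -7, - 5, - 3,-3, - 2,9/8, 3/2,3,4, 8] 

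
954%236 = 10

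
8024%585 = 419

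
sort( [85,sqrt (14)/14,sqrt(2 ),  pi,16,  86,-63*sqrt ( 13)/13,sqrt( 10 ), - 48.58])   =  [ - 48.58,  -  63*sqrt(13 )/13, sqrt(14) /14,  sqrt( 2),  pi,sqrt( 10 ), 16  ,  85,86] 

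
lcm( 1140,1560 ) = 29640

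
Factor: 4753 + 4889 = 9642 = 2^1 * 3^1 * 1607^1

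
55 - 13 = 42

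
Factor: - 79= - 79^1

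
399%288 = 111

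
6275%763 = 171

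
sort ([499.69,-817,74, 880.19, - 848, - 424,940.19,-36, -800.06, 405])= [ - 848, - 817, - 800.06, - 424, - 36,74,  405,499.69,880.19 , 940.19] 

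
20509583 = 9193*2231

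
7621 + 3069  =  10690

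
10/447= 10/447 = 0.02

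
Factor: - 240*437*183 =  - 2^4*3^2*5^1*19^1*23^1*61^1 =- 19193040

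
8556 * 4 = 34224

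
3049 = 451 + 2598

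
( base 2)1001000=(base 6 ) 200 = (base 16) 48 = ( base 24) 30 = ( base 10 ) 72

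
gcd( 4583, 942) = 1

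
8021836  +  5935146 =13956982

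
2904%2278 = 626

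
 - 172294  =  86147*( - 2)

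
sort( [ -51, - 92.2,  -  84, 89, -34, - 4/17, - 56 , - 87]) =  [ - 92.2, - 87, - 84, - 56, - 51,-34,-4/17,89]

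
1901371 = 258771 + 1642600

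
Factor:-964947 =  - 3^1*263^1 * 1223^1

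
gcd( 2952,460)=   4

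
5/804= 5/804 = 0.01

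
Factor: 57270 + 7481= 73^1*887^1= 64751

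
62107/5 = 62107/5 = 12421.40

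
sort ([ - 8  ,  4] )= [-8, 4]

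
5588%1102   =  78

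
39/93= 13/31 = 0.42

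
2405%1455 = 950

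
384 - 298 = 86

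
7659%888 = 555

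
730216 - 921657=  - 191441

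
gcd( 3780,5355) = 315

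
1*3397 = 3397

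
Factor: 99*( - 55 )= -3^2*5^1*11^2  =  -5445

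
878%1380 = 878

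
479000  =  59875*8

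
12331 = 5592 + 6739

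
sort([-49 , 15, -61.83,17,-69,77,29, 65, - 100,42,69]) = [ - 100, - 69 , - 61.83, - 49, 15, 17,29, 42,65, 69,77 ] 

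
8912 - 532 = 8380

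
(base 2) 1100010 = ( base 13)77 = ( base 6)242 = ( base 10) 98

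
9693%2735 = 1488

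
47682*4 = 190728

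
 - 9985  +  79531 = 69546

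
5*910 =4550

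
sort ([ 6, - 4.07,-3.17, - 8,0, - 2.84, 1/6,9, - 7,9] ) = [ - 8,-7, - 4.07, - 3.17, - 2.84, 0 , 1/6,6 , 9,9]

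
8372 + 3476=11848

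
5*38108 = 190540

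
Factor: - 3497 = - 13^1*269^1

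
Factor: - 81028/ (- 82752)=2^( - 4)*3^( - 1)*47^1=47/48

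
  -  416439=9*( - 46271)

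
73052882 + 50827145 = 123880027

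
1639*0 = 0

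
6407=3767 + 2640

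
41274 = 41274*1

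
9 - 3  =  6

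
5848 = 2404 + 3444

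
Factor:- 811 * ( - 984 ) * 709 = 2^3 * 3^1*41^1*709^1*811^1 = 565799016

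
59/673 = 59/673 = 0.09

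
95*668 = 63460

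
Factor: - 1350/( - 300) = 9/2 = 2^( - 1) *3^2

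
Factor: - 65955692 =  - 2^2*11^1*1498993^1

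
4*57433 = 229732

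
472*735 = 346920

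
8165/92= 88+3/4 = 88.75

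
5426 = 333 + 5093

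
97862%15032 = 7670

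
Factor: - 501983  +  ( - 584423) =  - 1086406= - 2^1 * 543203^1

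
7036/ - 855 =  - 9 + 659/855 = -8.23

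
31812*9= 286308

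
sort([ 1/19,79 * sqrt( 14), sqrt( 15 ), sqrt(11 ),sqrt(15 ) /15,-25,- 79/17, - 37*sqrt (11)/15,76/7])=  [ - 25,  -  37*sqrt( 11 ) /15, - 79/17 , 1/19, sqrt( 15 ) /15,sqrt(11),sqrt( 15), 76/7,79*sqrt(14)]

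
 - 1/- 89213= 1/89213 = 0.00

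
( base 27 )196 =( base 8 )1722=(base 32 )ui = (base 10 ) 978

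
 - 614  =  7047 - 7661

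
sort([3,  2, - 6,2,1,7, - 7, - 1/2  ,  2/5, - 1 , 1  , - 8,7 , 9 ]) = [ - 8 , - 7, - 6, - 1, - 1/2 , 2/5, 1,1, 2,2,3, 7,7,9] 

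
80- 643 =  - 563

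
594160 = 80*7427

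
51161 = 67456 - 16295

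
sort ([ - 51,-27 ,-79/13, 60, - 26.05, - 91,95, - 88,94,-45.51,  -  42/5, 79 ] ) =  [-91, - 88, - 51,- 45.51 , - 27, - 26.05,  -  42/5,-79/13, 60,79,  94,95] 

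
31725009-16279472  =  15445537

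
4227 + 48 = 4275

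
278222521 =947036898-668814377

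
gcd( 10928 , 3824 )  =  16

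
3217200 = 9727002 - 6509802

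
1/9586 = 1/9586 = 0.00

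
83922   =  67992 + 15930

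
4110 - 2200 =1910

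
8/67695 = 8/67695 = 0.00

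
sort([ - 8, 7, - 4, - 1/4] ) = [ - 8, - 4, - 1/4, 7 ]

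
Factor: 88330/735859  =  2^1*5^1*11^2*43^( - 1)*73^1*109^( - 1)*157^(  -  1) 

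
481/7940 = 481/7940  =  0.06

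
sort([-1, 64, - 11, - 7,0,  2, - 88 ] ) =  [-88, - 11, - 7, - 1,  0, 2,64]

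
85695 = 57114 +28581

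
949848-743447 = 206401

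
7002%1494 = 1026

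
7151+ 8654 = 15805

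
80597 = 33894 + 46703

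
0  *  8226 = 0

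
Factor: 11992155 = 3^1*5^1*7^1 * 181^1*631^1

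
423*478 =202194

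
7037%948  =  401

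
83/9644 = 83/9644 = 0.01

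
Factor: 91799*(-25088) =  - 2^9*7^2*41^1*2239^1 = - 2303053312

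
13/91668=13/91668 = 0.00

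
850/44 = 425/22 = 19.32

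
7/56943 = 7/56943 = 0.00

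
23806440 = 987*24120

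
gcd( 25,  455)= 5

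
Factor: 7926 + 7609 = 5^1*13^1*239^1 = 15535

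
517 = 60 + 457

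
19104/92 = 207 + 15/23 = 207.65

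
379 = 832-453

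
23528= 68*346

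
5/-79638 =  - 5/79638  =  - 0.00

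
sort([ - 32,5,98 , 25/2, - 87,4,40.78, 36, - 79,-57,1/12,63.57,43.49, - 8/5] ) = [ - 87, - 79, - 57,-32, - 8/5,1/12 , 4,5,25/2,36, 40.78,  43.49 , 63.57,98] 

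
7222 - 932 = 6290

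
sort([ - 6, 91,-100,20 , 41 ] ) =[ -100, - 6, 20, 41,91]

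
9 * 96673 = 870057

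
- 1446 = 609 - 2055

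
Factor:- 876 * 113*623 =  - 2^2*3^1*7^1*73^1*89^1*113^1  =  - 61669524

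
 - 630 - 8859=-9489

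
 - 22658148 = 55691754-78349902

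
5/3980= 1/796 = 0.00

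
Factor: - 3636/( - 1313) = 36/13 = 2^2*3^2*13^( - 1) 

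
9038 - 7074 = 1964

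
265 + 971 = 1236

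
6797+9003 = 15800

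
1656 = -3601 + 5257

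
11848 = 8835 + 3013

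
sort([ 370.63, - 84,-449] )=[ - 449, - 84, 370.63] 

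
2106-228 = 1878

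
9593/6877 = 9593/6877 = 1.39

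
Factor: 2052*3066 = 2^3 *3^4*7^1*19^1*73^1 = 6291432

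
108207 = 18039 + 90168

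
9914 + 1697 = 11611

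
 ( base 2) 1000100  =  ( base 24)2K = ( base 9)75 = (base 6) 152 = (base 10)68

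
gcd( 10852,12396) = 4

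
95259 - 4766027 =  - 4670768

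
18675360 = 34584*540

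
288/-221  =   - 2 + 154/221  =  -1.30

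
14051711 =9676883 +4374828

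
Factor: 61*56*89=304024 = 2^3*7^1*61^1*89^1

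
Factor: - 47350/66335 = -2^1*5^1 * 947^1*13267^( - 1) = - 9470/13267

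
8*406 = 3248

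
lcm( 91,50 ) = 4550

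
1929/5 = 1929/5= 385.80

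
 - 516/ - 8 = 129/2 = 64.50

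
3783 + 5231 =9014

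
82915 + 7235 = 90150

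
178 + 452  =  630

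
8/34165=8/34165 = 0.00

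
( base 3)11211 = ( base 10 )130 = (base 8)202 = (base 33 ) 3V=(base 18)74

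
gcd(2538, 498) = 6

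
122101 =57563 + 64538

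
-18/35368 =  - 9/17684 = - 0.00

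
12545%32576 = 12545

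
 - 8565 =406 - 8971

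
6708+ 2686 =9394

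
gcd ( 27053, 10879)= 1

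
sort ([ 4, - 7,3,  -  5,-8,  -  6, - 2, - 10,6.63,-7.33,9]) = [-10,- 8, - 7.33, - 7, - 6,  -  5 ,-2, 3, 4,6.63, 9 ]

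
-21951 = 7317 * ( - 3 )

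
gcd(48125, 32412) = 1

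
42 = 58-16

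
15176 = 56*271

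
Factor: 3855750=2^1 *3^1*5^3*53^1*97^1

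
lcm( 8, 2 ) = 8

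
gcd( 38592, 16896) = 192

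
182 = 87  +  95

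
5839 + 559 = 6398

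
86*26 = 2236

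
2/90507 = 2/90507 = 0.00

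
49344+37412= 86756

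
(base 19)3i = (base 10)75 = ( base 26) 2N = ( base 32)2b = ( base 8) 113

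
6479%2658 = 1163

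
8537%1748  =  1545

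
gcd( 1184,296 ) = 296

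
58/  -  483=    - 58/483=   -0.12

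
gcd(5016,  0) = 5016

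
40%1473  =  40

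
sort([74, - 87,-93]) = [ - 93, - 87,74] 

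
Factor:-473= -11^1 * 43^1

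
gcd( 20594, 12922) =14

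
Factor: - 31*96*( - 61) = 2^5 * 3^1*31^1*61^1  =  181536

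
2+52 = 54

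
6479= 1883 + 4596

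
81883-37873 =44010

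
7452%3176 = 1100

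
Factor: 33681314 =2^1*31^1*239^1*2273^1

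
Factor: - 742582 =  - 2^1*371291^1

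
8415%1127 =526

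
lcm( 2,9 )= 18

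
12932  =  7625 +5307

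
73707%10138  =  2741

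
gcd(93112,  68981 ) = 1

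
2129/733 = 2129/733 = 2.90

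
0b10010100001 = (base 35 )XU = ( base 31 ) 177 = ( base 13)702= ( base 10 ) 1185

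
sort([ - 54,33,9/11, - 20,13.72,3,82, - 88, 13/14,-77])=[-88, - 77 , - 54, - 20, 9/11,13/14 , 3, 13.72,33, 82]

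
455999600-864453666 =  - 408454066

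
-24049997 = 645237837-669287834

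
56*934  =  52304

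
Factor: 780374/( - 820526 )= - 55741/58609 = -7^1*29^( - 1)*43^( - 1 )*47^ ( - 1 )*7963^1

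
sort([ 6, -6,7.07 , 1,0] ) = [ - 6,0, 1, 6 , 7.07 ]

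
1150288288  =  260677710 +889610578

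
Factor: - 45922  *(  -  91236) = 4189739592 = 2^3*3^1*7603^1*22961^1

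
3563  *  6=21378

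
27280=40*682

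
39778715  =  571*69665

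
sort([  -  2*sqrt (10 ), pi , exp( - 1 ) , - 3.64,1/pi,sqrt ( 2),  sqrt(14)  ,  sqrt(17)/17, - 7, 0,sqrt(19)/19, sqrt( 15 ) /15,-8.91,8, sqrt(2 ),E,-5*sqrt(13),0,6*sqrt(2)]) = [ -5 * sqrt(13), - 8.91, - 7 , - 2*sqrt(10), - 3.64,0, 0 , sqrt (19 )/19,sqrt(17)/17,sqrt( 15 )/15,  1/pi,exp( - 1), sqrt(2), sqrt(2), E, pi, sqrt(14),8 , 6*sqrt(2)] 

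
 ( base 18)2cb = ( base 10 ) 875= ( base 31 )s7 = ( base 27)15B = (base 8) 1553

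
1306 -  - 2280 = 3586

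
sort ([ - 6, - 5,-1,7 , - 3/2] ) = [  -  6,-5,- 3/2, - 1, 7]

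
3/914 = 3/914 = 0.00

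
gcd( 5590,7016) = 2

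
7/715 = 7/715= 0.01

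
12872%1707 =923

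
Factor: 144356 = 2^2*151^1*239^1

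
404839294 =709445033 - 304605739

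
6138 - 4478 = 1660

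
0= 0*8676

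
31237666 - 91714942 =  -60477276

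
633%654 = 633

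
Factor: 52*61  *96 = 304512 = 2^7*3^1*13^1*61^1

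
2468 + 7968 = 10436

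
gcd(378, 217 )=7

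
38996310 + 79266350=118262660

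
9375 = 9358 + 17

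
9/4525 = 9/4525 = 0.00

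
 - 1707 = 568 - 2275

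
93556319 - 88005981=5550338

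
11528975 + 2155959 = 13684934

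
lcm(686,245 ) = 3430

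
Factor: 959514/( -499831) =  - 2^1*3^1*17^1*23^1*41^( - 1)*73^ ( - 1)*167^(-1)*409^1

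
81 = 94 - 13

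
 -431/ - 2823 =431/2823 = 0.15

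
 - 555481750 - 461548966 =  - 1017030716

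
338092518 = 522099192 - 184006674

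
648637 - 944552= - 295915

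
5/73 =5/73 = 0.07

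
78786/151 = 78786/151 = 521.76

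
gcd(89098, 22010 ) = 2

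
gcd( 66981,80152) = 1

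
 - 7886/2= - 3943 = - 3943.00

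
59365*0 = 0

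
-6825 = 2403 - 9228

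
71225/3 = 71225/3 = 23741.67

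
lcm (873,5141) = 46269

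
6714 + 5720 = 12434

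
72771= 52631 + 20140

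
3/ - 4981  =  -3/4981 =- 0.00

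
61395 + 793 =62188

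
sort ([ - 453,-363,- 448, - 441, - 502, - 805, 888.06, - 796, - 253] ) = [-805, - 796, - 502, - 453, - 448, - 441, - 363,-253,888.06]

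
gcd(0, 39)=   39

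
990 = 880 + 110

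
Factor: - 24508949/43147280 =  - 2^ ( - 4)*5^( - 1)*11^(- 1) * 47^1*53^1*9839^1*49031^( - 1) 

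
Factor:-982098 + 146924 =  - 2^1*53^1*7879^1 = - 835174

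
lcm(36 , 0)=0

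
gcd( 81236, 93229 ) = 1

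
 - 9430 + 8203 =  - 1227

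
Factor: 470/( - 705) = -2^1*3^( - 1 ) = - 2/3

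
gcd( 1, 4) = 1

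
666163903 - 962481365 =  - 296317462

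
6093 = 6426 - 333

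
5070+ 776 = 5846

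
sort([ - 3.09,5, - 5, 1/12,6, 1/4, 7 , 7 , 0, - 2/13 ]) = [  -  5, - 3.09, - 2/13,0, 1/12 , 1/4,5, 6 , 7  ,  7]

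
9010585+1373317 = 10383902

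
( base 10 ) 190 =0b10111110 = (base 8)276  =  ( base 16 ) BE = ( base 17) b3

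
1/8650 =1/8650= 0.00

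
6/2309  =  6/2309 = 0.00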